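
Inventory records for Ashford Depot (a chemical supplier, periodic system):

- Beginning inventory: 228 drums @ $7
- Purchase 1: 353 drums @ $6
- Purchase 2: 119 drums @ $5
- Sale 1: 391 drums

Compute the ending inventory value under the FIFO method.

Ending inventory = $1,735

Sale 1 (391) [FIFO — oldest first]: 228 @ $7 + 163 @ $6 = $2,574
Ending inventory: 190 @ $6 + 119 @ $5 = $1,735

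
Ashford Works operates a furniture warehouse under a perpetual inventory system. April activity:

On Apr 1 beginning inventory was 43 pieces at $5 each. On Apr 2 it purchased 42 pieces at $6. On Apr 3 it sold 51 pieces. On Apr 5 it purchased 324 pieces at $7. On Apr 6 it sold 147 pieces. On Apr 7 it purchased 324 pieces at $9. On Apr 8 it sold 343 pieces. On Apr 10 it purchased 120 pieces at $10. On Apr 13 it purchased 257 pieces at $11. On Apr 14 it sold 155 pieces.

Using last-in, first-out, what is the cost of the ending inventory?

Ending inventory = $3,598

Apr 3, 51 sold [LIFO — newest first]: 42 @ $6 + 9 @ $5 = $297
Apr 6, 147 sold [LIFO — newest first]: 147 @ $7 = $1,029
Apr 8, 343 sold [LIFO — newest first]: 324 @ $9 + 19 @ $7 = $3,049
Apr 14, 155 sold [LIFO — newest first]: 155 @ $11 = $1,705
Total COGS = $297 + $1,029 + $3,049 + $1,705 = $6,080
Ending inventory: 34 @ $5 + 158 @ $7 + 120 @ $10 + 102 @ $11 = $3,598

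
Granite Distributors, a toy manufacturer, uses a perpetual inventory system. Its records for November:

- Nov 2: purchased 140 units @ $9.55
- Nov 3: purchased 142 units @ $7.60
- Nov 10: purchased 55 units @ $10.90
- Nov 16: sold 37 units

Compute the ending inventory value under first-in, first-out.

Nov 16, 37 sold [FIFO — oldest first]: 37 @ $9.55 = $353.35
Ending inventory: 103 @ $9.55 + 142 @ $7.60 + 55 @ $10.90 = $2,662.35

Ending inventory = $2,662.35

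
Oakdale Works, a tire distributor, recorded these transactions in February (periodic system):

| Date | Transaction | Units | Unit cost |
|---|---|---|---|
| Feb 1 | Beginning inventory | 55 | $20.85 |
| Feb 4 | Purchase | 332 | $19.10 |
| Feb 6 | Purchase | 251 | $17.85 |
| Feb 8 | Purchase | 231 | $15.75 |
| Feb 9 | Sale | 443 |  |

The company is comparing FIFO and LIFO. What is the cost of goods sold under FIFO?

FIFO COGS: 55 @ $20.85 + 332 @ $19.10 + 56 @ $17.85 = $8,487.55
LIFO COGS: 231 @ $15.75 + 212 @ $17.85 = $7,422.45

COGS = $8,487.55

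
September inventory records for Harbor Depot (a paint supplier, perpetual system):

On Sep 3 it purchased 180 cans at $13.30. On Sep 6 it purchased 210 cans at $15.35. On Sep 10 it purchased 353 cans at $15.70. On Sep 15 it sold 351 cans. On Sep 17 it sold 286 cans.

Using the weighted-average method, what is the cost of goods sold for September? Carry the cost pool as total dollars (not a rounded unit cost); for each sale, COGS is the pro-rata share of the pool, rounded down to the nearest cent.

After Sep 3: 180 on hand, pool $2,394.00 (≈ $13.3000 each)
After Sep 6: 390 on hand, pool $5,617.50 (≈ $14.4038 each)
After Sep 10: 743 on hand, pool $11,159.60 (≈ $15.0197 each)
Sep 15, sell 351: 351/743 × $11,159.60 → $5,271.89
Sep 17, sell 286: 286/392 × $5,887.71 → $4,295.62
Total COGS = $5,271.89 + $4,295.62 = $9,567.51
Ending inventory (cost pool remaining) = $1,592.09

COGS = $9,567.51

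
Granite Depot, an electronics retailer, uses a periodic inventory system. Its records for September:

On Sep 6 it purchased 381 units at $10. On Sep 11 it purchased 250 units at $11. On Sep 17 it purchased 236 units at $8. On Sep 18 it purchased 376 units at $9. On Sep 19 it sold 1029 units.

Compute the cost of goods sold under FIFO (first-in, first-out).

Sep 19, 1029 sold [FIFO — oldest first]: 381 @ $10 + 250 @ $11 + 236 @ $8 + 162 @ $9 = $9,906
Ending inventory: 214 @ $9 = $1,926

COGS = $9,906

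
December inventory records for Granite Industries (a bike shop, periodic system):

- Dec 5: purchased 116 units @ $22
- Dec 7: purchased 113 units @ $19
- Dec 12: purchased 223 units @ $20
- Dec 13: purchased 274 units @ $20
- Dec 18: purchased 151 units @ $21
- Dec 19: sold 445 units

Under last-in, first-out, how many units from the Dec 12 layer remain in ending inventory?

203

Dec 19, 445 sold [LIFO — newest first]: 151 @ $21 + 274 @ $20 + 20 @ $20 = $9,051
Ending inventory: 116 @ $22 + 113 @ $19 + 203 @ $20 = $8,759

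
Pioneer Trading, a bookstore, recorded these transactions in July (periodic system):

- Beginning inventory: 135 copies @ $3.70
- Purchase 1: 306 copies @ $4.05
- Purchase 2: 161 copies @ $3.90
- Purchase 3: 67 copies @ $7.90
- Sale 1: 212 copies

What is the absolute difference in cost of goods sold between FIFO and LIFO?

$283.45

FIFO COGS: 135 @ $3.70 + 77 @ $4.05 = $811.35
LIFO COGS: 67 @ $7.90 + 145 @ $3.90 = $1,094.80
Difference = |$811.35 − $1,094.80| = $283.45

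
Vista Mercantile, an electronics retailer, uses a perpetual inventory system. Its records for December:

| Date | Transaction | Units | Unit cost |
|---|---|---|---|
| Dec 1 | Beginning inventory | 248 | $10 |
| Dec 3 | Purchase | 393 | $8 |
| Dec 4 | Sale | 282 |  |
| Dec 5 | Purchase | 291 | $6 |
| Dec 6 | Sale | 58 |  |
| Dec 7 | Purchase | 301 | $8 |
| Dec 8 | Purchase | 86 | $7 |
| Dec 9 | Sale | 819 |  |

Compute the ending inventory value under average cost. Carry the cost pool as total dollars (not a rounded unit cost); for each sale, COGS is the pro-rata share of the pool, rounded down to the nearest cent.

Ending inventory = $1,220.67

After Dec 1: 248 on hand, pool $2,480.00 (≈ $10.0000 each)
After Dec 3: 641 on hand, pool $5,624.00 (≈ $8.7738 each)
Dec 4, sell 282: 282/641 × $5,624.00 → $2,474.20
After Dec 5: 650 on hand, pool $4,895.80 (≈ $7.5320 each)
Dec 6, sell 58: 58/650 × $4,895.80 → $436.85
After Dec 7: 893 on hand, pool $6,866.95 (≈ $7.6898 each)
After Dec 8: 979 on hand, pool $7,468.95 (≈ $7.6292 each)
Dec 9, sell 819: 819/979 × $7,468.95 → $6,248.28
Total COGS = $2,474.20 + $436.85 + $6,248.28 = $9,159.33
Ending inventory (cost pool remaining) = $1,220.67
Check: goods available $10,380.00 = COGS $9,159.33 + ending $1,220.67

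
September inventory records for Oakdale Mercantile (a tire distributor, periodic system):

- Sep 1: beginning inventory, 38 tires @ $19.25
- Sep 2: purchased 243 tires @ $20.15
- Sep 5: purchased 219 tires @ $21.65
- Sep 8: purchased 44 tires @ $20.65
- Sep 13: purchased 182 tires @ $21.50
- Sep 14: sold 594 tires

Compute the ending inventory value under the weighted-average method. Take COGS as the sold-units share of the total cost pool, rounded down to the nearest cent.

Ending inventory = $2,761.99

Sep 14, sell 594: 594/726 × $15,190.90 → $12,428.91
Ending inventory (cost pool remaining) = $2,761.99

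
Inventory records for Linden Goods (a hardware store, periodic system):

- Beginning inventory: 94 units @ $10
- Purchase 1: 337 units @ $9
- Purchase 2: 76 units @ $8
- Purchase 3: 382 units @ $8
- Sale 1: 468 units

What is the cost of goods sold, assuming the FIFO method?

Sale 1 (468) [FIFO — oldest first]: 94 @ $10 + 337 @ $9 + 37 @ $8 = $4,269
Ending inventory: 39 @ $8 + 382 @ $8 = $3,368

COGS = $4,269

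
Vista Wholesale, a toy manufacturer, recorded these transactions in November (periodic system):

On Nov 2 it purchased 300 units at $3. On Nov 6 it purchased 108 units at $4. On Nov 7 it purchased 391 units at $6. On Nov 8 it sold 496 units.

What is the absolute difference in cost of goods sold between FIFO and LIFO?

FIFO COGS: 300 @ $3 + 108 @ $4 + 88 @ $6 = $1,860
LIFO COGS: 391 @ $6 + 105 @ $4 = $2,766
Difference = |$1,860 − $2,766| = $906

$906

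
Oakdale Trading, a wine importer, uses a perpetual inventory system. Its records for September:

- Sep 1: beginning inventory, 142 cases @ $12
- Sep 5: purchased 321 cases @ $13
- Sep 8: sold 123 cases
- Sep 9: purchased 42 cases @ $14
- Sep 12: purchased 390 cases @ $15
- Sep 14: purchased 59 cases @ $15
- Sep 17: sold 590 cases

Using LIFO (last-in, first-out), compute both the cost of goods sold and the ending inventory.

Sep 8, 123 sold [LIFO — newest first]: 123 @ $13 = $1,599
Sep 17, 590 sold [LIFO — newest first]: 59 @ $15 + 390 @ $15 + 42 @ $14 + 99 @ $13 = $8,610
Total COGS = $1,599 + $8,610 = $10,209
Ending inventory: 142 @ $12 + 99 @ $13 = $2,991

COGS = $10,209; ending inventory = $2,991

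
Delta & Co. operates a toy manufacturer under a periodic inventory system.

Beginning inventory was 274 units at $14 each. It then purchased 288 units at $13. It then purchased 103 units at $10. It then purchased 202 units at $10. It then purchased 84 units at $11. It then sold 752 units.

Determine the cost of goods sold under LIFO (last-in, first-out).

COGS = $8,768

Sale 1 (752) [LIFO — newest first]: 84 @ $11 + 202 @ $10 + 103 @ $10 + 288 @ $13 + 75 @ $14 = $8,768
Ending inventory: 199 @ $14 = $2,786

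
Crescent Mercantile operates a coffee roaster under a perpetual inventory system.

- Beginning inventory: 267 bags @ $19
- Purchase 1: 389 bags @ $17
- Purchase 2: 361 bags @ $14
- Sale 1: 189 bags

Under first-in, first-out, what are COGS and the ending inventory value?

Sale 1 (189) [FIFO — oldest first]: 189 @ $19 = $3,591
Ending inventory: 78 @ $19 + 389 @ $17 + 361 @ $14 = $13,149

COGS = $3,591; ending inventory = $13,149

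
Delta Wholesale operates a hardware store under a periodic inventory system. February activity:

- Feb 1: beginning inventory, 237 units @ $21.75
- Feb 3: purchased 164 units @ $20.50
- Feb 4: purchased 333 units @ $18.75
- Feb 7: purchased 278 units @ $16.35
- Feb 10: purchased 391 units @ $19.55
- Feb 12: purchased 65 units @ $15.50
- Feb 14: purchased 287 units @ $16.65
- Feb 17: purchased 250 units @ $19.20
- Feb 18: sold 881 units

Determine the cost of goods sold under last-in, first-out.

COGS = $16,040.50

Feb 18, 881 sold [LIFO — newest first]: 250 @ $19.20 + 287 @ $16.65 + 65 @ $15.50 + 279 @ $19.55 = $16,040.50
Ending inventory: 237 @ $21.75 + 164 @ $20.50 + 333 @ $18.75 + 278 @ $16.35 + 112 @ $19.55 = $21,495.40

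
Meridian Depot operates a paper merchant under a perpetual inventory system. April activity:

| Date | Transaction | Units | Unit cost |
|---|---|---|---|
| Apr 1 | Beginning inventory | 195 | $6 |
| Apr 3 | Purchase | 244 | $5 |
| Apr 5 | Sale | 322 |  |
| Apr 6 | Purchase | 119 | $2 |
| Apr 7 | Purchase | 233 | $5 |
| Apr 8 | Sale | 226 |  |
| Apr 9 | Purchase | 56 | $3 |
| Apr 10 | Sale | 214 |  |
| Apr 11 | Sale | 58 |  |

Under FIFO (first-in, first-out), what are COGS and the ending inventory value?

Apr 5, 322 sold [FIFO — oldest first]: 195 @ $6 + 127 @ $5 = $1,805
Apr 8, 226 sold [FIFO — oldest first]: 117 @ $5 + 109 @ $2 = $803
Apr 10, 214 sold [FIFO — oldest first]: 10 @ $2 + 204 @ $5 = $1,040
Apr 11, 58 sold [FIFO — oldest first]: 29 @ $5 + 29 @ $3 = $232
Total COGS = $1,805 + $803 + $1,040 + $232 = $3,880
Ending inventory: 27 @ $3 = $81
Check: goods available $3,961 = COGS $3,880 + ending $81

COGS = $3,880; ending inventory = $81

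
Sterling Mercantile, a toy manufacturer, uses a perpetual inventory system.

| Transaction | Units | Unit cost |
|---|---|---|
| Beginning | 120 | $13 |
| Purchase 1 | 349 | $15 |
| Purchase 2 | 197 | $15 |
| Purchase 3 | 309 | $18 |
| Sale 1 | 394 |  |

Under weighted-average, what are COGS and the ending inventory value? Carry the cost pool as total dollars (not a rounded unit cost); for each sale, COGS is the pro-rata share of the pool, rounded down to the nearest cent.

COGS = $6,187.61; ending inventory = $9,124.39

After Beginning: 120 on hand, pool $1,560.00 (≈ $13.0000 each)
After Purchase 1: 469 on hand, pool $6,795.00 (≈ $14.4883 each)
After Purchase 2: 666 on hand, pool $9,750.00 (≈ $14.6396 each)
After Purchase 3: 975 on hand, pool $15,312.00 (≈ $15.7046 each)
Sale 1, sell 394: 394/975 × $15,312.00 → $6,187.61
Ending inventory (cost pool remaining) = $9,124.39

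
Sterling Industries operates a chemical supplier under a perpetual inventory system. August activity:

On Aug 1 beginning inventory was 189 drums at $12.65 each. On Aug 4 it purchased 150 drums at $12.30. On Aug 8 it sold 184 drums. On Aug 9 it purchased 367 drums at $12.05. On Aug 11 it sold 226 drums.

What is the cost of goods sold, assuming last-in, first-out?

Aug 8, 184 sold [LIFO — newest first]: 150 @ $12.30 + 34 @ $12.65 = $2,275.10
Aug 11, 226 sold [LIFO — newest first]: 226 @ $12.05 = $2,723.30
Total COGS = $2,275.10 + $2,723.30 = $4,998.40
Ending inventory: 155 @ $12.65 + 141 @ $12.05 = $3,659.80
Check: goods available $8,658.20 = COGS $4,998.40 + ending $3,659.80

COGS = $4,998.40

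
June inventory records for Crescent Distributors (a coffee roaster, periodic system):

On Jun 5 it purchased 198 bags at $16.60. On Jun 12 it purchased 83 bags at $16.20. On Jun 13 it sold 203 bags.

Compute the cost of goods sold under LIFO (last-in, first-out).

COGS = $3,336.60

Jun 13, 203 sold [LIFO — newest first]: 83 @ $16.20 + 120 @ $16.60 = $3,336.60
Ending inventory: 78 @ $16.60 = $1,294.80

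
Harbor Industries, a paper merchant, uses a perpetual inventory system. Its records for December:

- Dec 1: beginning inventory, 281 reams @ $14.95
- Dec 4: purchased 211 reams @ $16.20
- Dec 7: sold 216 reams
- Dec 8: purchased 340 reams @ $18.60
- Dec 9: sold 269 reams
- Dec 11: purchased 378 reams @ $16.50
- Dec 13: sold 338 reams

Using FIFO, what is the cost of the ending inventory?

Ending inventory = $6,404.40

Dec 7, 216 sold [FIFO — oldest first]: 216 @ $14.95 = $3,229.20
Dec 9, 269 sold [FIFO — oldest first]: 65 @ $14.95 + 204 @ $16.20 = $4,276.55
Dec 13, 338 sold [FIFO — oldest first]: 7 @ $16.20 + 331 @ $18.60 = $6,270.00
Total COGS = $3,229.20 + $4,276.55 + $6,270.00 = $13,775.75
Ending inventory: 9 @ $18.60 + 378 @ $16.50 = $6,404.40
Check: goods available $20,180.15 = COGS $13,775.75 + ending $6,404.40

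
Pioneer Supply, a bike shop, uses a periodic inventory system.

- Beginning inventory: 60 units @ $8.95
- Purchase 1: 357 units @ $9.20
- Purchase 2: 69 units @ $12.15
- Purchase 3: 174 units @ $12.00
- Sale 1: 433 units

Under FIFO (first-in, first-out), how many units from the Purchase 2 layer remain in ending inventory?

Sale 1 (433) [FIFO — oldest first]: 60 @ $8.95 + 357 @ $9.20 + 16 @ $12.15 = $4,015.80
Ending inventory: 53 @ $12.15 + 174 @ $12.00 = $2,731.95
Check: goods available $6,747.75 = COGS $4,015.80 + ending $2,731.95

53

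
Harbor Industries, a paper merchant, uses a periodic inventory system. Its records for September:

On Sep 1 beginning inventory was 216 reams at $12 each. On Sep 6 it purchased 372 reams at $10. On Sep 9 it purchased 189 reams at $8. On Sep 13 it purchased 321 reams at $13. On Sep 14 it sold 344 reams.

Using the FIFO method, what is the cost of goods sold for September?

Sep 14, 344 sold [FIFO — oldest first]: 216 @ $12 + 128 @ $10 = $3,872
Ending inventory: 244 @ $10 + 189 @ $8 + 321 @ $13 = $8,125
Check: goods available $11,997 = COGS $3,872 + ending $8,125

COGS = $3,872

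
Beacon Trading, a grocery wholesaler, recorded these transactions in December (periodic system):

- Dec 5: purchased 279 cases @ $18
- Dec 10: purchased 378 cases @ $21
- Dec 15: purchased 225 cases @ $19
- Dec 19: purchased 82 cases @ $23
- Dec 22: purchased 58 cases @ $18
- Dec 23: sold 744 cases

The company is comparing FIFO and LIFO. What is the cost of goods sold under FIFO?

FIFO COGS: 279 @ $18 + 378 @ $21 + 87 @ $19 = $14,613
LIFO COGS: 58 @ $18 + 82 @ $23 + 225 @ $19 + 378 @ $21 + 1 @ $18 = $15,161

COGS = $14,613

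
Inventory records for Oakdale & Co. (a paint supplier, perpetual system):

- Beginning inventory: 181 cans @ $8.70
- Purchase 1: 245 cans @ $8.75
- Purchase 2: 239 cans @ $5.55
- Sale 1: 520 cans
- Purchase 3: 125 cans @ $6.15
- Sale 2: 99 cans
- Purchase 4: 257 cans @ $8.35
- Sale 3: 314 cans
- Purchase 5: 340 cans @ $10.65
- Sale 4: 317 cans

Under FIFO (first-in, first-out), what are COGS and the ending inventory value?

Sale 1 (520) [FIFO — oldest first]: 181 @ $8.70 + 245 @ $8.75 + 94 @ $5.55 = $4,240.15
Sale 2 (99) [FIFO — oldest first]: 99 @ $5.55 = $549.45
Sale 3 (314) [FIFO — oldest first]: 46 @ $5.55 + 125 @ $6.15 + 143 @ $8.35 = $2,218.10
Sale 4 (317) [FIFO — oldest first]: 114 @ $8.35 + 203 @ $10.65 = $3,113.85
Total COGS = $4,240.15 + $549.45 + $2,218.10 + $3,113.85 = $10,121.55
Ending inventory: 137 @ $10.65 = $1,459.05

COGS = $10,121.55; ending inventory = $1,459.05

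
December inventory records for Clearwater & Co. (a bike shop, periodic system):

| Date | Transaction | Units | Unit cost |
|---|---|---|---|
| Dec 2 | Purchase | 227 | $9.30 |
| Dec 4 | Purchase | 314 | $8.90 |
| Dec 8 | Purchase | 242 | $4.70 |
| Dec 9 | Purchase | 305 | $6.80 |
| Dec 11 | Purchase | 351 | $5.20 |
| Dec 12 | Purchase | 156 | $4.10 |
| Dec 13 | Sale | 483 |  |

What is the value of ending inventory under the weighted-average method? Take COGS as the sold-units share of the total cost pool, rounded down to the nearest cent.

Ending inventory = $7,377.48

Dec 13, sell 483: 483/1595 × $10,581.90 → $3,204.42
Ending inventory (cost pool remaining) = $7,377.48
Check: goods available $10,581.90 = COGS $3,204.42 + ending $7,377.48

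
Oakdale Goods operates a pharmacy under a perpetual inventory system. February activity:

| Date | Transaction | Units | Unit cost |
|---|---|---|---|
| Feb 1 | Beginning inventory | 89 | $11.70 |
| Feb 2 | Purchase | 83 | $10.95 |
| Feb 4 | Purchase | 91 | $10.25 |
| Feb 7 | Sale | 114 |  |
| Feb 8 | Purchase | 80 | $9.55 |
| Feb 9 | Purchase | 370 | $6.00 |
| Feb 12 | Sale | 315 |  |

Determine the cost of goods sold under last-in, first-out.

COGS = $3,074.60

Feb 7, 114 sold [LIFO — newest first]: 91 @ $10.25 + 23 @ $10.95 = $1,184.60
Feb 12, 315 sold [LIFO — newest first]: 315 @ $6.00 = $1,890.00
Total COGS = $1,184.60 + $1,890.00 = $3,074.60
Ending inventory: 89 @ $11.70 + 60 @ $10.95 + 80 @ $9.55 + 55 @ $6.00 = $2,792.30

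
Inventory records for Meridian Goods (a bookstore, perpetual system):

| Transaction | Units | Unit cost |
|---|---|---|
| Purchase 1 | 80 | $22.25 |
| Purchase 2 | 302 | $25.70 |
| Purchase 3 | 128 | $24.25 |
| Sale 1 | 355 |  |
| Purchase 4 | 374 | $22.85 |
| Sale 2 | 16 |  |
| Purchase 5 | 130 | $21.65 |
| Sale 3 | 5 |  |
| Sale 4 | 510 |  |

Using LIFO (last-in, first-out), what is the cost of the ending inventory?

Ending inventory = $3,013.60

Sale 1 (355) [LIFO — newest first]: 128 @ $24.25 + 227 @ $25.70 = $8,937.90
Sale 2 (16) [LIFO — newest first]: 16 @ $22.85 = $365.60
Sale 3 (5) [LIFO — newest first]: 5 @ $21.65 = $108.25
Sale 4 (510) [LIFO — newest first]: 125 @ $21.65 + 358 @ $22.85 + 27 @ $25.70 = $11,580.45
Total COGS = $8,937.90 + $365.60 + $108.25 + $11,580.45 = $20,992.20
Ending inventory: 80 @ $22.25 + 48 @ $25.70 = $3,013.60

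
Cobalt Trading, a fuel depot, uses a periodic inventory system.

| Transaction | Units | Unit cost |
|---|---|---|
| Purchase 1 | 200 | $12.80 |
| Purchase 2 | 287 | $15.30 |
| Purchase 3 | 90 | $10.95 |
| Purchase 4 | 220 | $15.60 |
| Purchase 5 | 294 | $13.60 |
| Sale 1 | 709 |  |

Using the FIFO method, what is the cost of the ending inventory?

Sale 1 (709) [FIFO — oldest first]: 200 @ $12.80 + 287 @ $15.30 + 90 @ $10.95 + 132 @ $15.60 = $9,995.80
Ending inventory: 88 @ $15.60 + 294 @ $13.60 = $5,371.20
Check: goods available $15,367.00 = COGS $9,995.80 + ending $5,371.20

Ending inventory = $5,371.20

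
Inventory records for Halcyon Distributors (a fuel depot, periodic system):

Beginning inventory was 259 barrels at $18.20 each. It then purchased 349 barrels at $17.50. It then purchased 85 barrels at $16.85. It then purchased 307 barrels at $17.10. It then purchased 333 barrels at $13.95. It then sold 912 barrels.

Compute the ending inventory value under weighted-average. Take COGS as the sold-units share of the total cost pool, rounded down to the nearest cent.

Sale 1, sell 912: 912/1333 × $22,148.60 → $15,153.43
Ending inventory (cost pool remaining) = $6,995.17

Ending inventory = $6,995.17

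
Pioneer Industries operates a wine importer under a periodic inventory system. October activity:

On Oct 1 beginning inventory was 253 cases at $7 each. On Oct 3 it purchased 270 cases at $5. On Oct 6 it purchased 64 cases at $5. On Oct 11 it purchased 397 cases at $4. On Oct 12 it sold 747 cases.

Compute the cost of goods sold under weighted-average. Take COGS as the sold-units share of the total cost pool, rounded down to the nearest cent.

COGS = $3,817.74

Oct 12, sell 747: 747/984 × $5,029.00 → $3,817.74
Ending inventory (cost pool remaining) = $1,211.26
Check: goods available $5,029.00 = COGS $3,817.74 + ending $1,211.26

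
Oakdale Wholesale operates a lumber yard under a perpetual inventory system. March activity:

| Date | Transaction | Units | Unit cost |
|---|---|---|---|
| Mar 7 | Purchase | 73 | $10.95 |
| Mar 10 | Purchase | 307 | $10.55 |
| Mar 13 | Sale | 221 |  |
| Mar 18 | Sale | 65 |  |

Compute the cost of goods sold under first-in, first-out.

Mar 13, 221 sold [FIFO — oldest first]: 73 @ $10.95 + 148 @ $10.55 = $2,360.75
Mar 18, 65 sold [FIFO — oldest first]: 65 @ $10.55 = $685.75
Total COGS = $2,360.75 + $685.75 = $3,046.50
Ending inventory: 94 @ $10.55 = $991.70

COGS = $3,046.50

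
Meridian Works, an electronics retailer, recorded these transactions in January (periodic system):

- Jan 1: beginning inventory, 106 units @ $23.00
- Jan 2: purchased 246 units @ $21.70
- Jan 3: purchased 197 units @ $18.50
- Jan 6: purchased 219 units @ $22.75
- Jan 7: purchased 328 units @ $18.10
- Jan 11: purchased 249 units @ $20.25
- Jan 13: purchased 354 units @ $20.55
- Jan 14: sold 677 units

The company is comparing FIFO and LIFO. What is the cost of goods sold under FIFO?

COGS = $14,332.70

FIFO COGS: 106 @ $23.00 + 246 @ $21.70 + 197 @ $18.50 + 128 @ $22.75 = $14,332.70
LIFO COGS: 354 @ $20.55 + 249 @ $20.25 + 74 @ $18.10 = $13,656.35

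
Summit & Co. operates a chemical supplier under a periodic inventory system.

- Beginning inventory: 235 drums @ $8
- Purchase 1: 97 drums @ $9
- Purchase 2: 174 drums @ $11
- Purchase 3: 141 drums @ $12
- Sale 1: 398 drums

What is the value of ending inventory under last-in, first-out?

Ending inventory = $2,006

Sale 1 (398) [LIFO — newest first]: 141 @ $12 + 174 @ $11 + 83 @ $9 = $4,353
Ending inventory: 235 @ $8 + 14 @ $9 = $2,006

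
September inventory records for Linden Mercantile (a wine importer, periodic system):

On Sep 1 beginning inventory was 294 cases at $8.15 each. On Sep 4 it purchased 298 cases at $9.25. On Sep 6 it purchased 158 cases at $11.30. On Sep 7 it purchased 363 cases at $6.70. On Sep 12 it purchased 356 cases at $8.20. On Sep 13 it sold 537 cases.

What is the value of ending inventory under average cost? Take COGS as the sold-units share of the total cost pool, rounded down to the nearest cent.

Sep 13, sell 537: 537/1469 × $12,289.30 → $4,492.41
Ending inventory (cost pool remaining) = $7,796.89
Check: goods available $12,289.30 = COGS $4,492.41 + ending $7,796.89

Ending inventory = $7,796.89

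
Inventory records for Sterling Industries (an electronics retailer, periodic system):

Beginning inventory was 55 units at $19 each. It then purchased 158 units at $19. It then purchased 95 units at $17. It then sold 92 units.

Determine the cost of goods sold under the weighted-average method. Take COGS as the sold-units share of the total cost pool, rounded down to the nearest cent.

COGS = $1,691.24

Sale 1, sell 92: 92/308 × $5,662.00 → $1,691.24
Ending inventory (cost pool remaining) = $3,970.76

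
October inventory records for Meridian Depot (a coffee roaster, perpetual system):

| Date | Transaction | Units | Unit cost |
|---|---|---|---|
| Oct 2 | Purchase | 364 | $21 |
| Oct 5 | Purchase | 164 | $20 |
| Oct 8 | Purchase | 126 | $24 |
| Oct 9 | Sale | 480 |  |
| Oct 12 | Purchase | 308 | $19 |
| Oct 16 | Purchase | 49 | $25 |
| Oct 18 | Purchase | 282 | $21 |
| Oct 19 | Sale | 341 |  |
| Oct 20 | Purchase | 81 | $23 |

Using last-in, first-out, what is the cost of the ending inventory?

Oct 9, 480 sold [LIFO — newest first]: 126 @ $24 + 164 @ $20 + 190 @ $21 = $10,294
Oct 19, 341 sold [LIFO — newest first]: 282 @ $21 + 49 @ $25 + 10 @ $19 = $7,337
Total COGS = $10,294 + $7,337 = $17,631
Ending inventory: 174 @ $21 + 298 @ $19 + 81 @ $23 = $11,179

Ending inventory = $11,179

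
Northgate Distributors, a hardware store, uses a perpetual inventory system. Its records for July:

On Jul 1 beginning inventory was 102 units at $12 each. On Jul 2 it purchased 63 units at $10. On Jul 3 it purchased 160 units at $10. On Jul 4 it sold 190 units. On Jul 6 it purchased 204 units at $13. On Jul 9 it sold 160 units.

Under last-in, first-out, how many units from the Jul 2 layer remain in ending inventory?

33

Jul 4, 190 sold [LIFO — newest first]: 160 @ $10 + 30 @ $10 = $1,900
Jul 9, 160 sold [LIFO — newest first]: 160 @ $13 = $2,080
Total COGS = $1,900 + $2,080 = $3,980
Ending inventory: 102 @ $12 + 33 @ $10 + 44 @ $13 = $2,126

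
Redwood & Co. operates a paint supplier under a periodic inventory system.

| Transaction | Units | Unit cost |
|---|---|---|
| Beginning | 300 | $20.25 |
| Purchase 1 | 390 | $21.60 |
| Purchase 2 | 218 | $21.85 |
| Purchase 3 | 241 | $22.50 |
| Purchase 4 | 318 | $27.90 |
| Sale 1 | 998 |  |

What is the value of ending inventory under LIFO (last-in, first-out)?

Ending inventory = $9,725.40

Sale 1 (998) [LIFO — newest first]: 318 @ $27.90 + 241 @ $22.50 + 218 @ $21.85 + 221 @ $21.60 = $23,831.60
Ending inventory: 300 @ $20.25 + 169 @ $21.60 = $9,725.40
Check: goods available $33,557.00 = COGS $23,831.60 + ending $9,725.40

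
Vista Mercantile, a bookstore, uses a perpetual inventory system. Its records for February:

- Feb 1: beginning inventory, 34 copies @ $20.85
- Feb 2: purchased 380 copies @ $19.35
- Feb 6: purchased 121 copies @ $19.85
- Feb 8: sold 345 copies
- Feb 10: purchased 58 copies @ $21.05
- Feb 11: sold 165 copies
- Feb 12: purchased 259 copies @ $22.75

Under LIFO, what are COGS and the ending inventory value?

Feb 8, 345 sold [LIFO — newest first]: 121 @ $19.85 + 224 @ $19.35 = $6,736.25
Feb 11, 165 sold [LIFO — newest first]: 58 @ $21.05 + 107 @ $19.35 = $3,291.35
Total COGS = $6,736.25 + $3,291.35 = $10,027.60
Ending inventory: 34 @ $20.85 + 49 @ $19.35 + 259 @ $22.75 = $7,549.30
Check: goods available $17,576.90 = COGS $10,027.60 + ending $7,549.30

COGS = $10,027.60; ending inventory = $7,549.30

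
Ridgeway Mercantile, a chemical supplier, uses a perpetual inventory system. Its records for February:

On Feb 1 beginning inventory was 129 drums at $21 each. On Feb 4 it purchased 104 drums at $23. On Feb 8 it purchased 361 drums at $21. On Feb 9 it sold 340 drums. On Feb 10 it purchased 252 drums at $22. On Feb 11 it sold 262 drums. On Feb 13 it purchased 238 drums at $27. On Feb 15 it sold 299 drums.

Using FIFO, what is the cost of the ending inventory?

Feb 9, 340 sold [FIFO — oldest first]: 129 @ $21 + 104 @ $23 + 107 @ $21 = $7,348
Feb 11, 262 sold [FIFO — oldest first]: 254 @ $21 + 8 @ $22 = $5,510
Feb 15, 299 sold [FIFO — oldest first]: 244 @ $22 + 55 @ $27 = $6,853
Total COGS = $7,348 + $5,510 + $6,853 = $19,711
Ending inventory: 183 @ $27 = $4,941

Ending inventory = $4,941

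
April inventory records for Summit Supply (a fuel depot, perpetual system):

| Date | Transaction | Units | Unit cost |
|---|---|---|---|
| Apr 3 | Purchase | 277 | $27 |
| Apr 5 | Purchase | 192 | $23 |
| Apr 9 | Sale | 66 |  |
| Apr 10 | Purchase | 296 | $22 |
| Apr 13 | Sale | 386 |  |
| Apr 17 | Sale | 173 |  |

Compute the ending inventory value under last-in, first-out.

Ending inventory = $3,780

Apr 9, 66 sold [LIFO — newest first]: 66 @ $23 = $1,518
Apr 13, 386 sold [LIFO — newest first]: 296 @ $22 + 90 @ $23 = $8,582
Apr 17, 173 sold [LIFO — newest first]: 36 @ $23 + 137 @ $27 = $4,527
Total COGS = $1,518 + $8,582 + $4,527 = $14,627
Ending inventory: 140 @ $27 = $3,780
Check: goods available $18,407 = COGS $14,627 + ending $3,780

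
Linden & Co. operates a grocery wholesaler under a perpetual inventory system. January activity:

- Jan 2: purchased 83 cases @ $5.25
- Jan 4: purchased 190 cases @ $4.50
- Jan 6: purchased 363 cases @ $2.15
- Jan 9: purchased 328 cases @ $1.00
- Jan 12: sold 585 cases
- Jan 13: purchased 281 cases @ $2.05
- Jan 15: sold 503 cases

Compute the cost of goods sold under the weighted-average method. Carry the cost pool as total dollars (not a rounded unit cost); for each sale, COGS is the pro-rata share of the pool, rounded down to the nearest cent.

COGS = $2,613.83

After Jan 2: 83 on hand, pool $435.75 (≈ $5.2500 each)
After Jan 4: 273 on hand, pool $1,290.75 (≈ $4.7280 each)
After Jan 6: 636 on hand, pool $2,071.20 (≈ $3.2566 each)
After Jan 9: 964 on hand, pool $2,399.20 (≈ $2.4888 each)
Jan 12, sell 585: 585/964 × $2,399.20 → $1,455.94
After Jan 13: 660 on hand, pool $1,519.31 (≈ $2.3020 each)
Jan 15, sell 503: 503/660 × $1,519.31 → $1,157.89
Total COGS = $1,455.94 + $1,157.89 = $2,613.83
Ending inventory (cost pool remaining) = $361.42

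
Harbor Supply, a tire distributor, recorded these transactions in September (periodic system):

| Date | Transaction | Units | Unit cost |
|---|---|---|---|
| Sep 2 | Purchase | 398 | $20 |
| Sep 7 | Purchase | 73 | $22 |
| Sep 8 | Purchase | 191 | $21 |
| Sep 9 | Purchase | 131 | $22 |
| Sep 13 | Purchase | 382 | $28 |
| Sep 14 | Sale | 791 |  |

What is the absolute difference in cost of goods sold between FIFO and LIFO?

FIFO COGS: 398 @ $20 + 73 @ $22 + 191 @ $21 + 129 @ $22 = $16,415
LIFO COGS: 382 @ $28 + 131 @ $22 + 191 @ $21 + 73 @ $22 + 14 @ $20 = $19,475
Difference = |$16,415 − $19,475| = $3,060

$3,060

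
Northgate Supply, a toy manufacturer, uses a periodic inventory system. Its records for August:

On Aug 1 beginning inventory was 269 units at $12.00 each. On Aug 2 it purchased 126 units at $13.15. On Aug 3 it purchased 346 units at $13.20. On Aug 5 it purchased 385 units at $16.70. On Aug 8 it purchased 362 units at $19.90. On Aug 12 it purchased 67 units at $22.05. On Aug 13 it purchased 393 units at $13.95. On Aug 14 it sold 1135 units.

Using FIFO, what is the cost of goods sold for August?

COGS = $16,060.70

Aug 14, 1135 sold [FIFO — oldest first]: 269 @ $12.00 + 126 @ $13.15 + 346 @ $13.20 + 385 @ $16.70 + 9 @ $19.90 = $16,060.70
Ending inventory: 353 @ $19.90 + 67 @ $22.05 + 393 @ $13.95 = $13,984.40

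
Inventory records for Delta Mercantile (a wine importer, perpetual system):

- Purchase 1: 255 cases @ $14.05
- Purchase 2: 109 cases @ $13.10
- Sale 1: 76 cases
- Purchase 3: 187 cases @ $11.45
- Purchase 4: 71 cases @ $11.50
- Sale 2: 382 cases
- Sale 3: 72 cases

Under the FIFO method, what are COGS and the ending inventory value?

Sale 1 (76) [FIFO — oldest first]: 76 @ $14.05 = $1,067.80
Sale 2 (382) [FIFO — oldest first]: 179 @ $14.05 + 109 @ $13.10 + 94 @ $11.45 = $5,019.15
Sale 3 (72) [FIFO — oldest first]: 72 @ $11.45 = $824.40
Total COGS = $1,067.80 + $5,019.15 + $824.40 = $6,911.35
Ending inventory: 21 @ $11.45 + 71 @ $11.50 = $1,056.95
Check: goods available $7,968.30 = COGS $6,911.35 + ending $1,056.95

COGS = $6,911.35; ending inventory = $1,056.95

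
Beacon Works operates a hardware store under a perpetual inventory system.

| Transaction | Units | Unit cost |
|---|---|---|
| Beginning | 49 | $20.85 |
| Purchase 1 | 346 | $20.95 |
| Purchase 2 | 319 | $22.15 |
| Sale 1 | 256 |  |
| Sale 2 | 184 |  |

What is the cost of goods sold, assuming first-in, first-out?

Sale 1 (256) [FIFO — oldest first]: 49 @ $20.85 + 207 @ $20.95 = $5,358.30
Sale 2 (184) [FIFO — oldest first]: 139 @ $20.95 + 45 @ $22.15 = $3,908.80
Total COGS = $5,358.30 + $3,908.80 = $9,267.10
Ending inventory: 274 @ $22.15 = $6,069.10

COGS = $9,267.10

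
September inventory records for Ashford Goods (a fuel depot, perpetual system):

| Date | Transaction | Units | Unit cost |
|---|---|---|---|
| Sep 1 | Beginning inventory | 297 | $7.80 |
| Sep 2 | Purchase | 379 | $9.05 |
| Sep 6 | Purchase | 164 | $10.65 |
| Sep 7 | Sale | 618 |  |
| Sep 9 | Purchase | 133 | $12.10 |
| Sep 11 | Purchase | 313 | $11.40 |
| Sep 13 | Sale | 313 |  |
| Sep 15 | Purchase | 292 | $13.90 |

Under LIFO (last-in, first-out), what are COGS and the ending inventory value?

Sep 7, 618 sold [LIFO — newest first]: 164 @ $10.65 + 379 @ $9.05 + 75 @ $7.80 = $5,761.55
Sep 13, 313 sold [LIFO — newest first]: 313 @ $11.40 = $3,568.20
Total COGS = $5,761.55 + $3,568.20 = $9,329.75
Ending inventory: 222 @ $7.80 + 133 @ $12.10 + 292 @ $13.90 = $7,399.70
Check: goods available $16,729.45 = COGS $9,329.75 + ending $7,399.70

COGS = $9,329.75; ending inventory = $7,399.70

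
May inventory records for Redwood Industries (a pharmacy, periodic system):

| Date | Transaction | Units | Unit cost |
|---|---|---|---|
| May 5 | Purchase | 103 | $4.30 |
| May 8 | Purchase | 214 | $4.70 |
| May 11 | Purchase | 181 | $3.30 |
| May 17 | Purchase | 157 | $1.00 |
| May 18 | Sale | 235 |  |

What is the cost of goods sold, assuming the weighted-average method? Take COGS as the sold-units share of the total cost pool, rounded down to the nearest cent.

May 18, sell 235: 235/655 × $2,203.00 → $790.38
Ending inventory (cost pool remaining) = $1,412.62

COGS = $790.38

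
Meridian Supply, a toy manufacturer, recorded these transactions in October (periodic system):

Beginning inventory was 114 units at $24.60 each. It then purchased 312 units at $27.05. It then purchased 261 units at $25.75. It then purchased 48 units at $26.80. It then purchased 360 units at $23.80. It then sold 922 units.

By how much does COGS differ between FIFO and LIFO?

FIFO COGS: 114 @ $24.60 + 312 @ $27.05 + 261 @ $25.75 + 48 @ $26.80 + 187 @ $23.80 = $23,701.75
LIFO COGS: 360 @ $23.80 + 48 @ $26.80 + 261 @ $25.75 + 253 @ $27.05 = $23,418.80
Difference = |$23,701.75 − $23,418.80| = $282.95

$282.95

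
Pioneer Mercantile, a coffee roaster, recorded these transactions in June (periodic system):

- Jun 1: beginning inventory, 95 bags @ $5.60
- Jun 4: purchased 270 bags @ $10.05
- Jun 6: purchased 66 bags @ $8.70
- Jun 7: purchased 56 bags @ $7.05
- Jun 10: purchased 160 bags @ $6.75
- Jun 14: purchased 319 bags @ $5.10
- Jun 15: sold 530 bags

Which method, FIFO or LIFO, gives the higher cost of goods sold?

FIFO COGS: 95 @ $5.60 + 270 @ $10.05 + 66 @ $8.70 + 56 @ $7.05 + 43 @ $6.75 = $4,504.75
LIFO COGS: 319 @ $5.10 + 160 @ $6.75 + 51 @ $7.05 = $3,066.45

FIFO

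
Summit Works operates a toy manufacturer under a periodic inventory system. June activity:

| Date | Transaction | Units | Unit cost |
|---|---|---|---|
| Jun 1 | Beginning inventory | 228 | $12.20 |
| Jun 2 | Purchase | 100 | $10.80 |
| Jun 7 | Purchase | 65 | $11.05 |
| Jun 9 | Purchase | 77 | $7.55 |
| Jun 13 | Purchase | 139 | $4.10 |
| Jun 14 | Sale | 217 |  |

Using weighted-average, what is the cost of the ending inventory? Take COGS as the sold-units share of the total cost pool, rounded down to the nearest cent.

Ending inventory = $3,688.99

Jun 14, sell 217: 217/609 × $5,731.10 → $2,042.11
Ending inventory (cost pool remaining) = $3,688.99
Check: goods available $5,731.10 = COGS $2,042.11 + ending $3,688.99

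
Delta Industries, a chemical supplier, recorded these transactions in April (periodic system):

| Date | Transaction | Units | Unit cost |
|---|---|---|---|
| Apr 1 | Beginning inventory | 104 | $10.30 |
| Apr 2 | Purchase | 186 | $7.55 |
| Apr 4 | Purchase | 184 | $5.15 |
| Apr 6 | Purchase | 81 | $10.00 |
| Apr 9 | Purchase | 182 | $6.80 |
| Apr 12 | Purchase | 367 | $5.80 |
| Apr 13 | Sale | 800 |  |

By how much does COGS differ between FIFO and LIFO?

FIFO COGS: 104 @ $10.30 + 186 @ $7.55 + 184 @ $5.15 + 81 @ $10.00 + 182 @ $6.80 + 63 @ $5.80 = $5,836.10
LIFO COGS: 367 @ $5.80 + 182 @ $6.80 + 81 @ $10.00 + 170 @ $5.15 = $5,051.70
Difference = |$5,836.10 − $5,051.70| = $784.40

$784.40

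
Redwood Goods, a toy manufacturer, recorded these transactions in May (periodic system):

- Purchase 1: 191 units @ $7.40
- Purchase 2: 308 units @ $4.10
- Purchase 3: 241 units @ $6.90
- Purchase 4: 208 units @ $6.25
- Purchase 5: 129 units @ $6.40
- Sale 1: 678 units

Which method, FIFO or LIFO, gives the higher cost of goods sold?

FIFO COGS: 191 @ $7.40 + 308 @ $4.10 + 179 @ $6.90 = $3,911.30
LIFO COGS: 129 @ $6.40 + 208 @ $6.25 + 241 @ $6.90 + 100 @ $4.10 = $4,198.50

LIFO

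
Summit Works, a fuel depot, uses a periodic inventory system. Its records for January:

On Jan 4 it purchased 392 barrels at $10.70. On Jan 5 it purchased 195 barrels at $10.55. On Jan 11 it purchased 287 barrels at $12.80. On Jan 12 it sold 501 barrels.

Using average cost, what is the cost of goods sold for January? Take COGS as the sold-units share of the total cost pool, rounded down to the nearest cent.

COGS = $5,689.41

Jan 12, sell 501: 501/874 × $9,925.25 → $5,689.41
Ending inventory (cost pool remaining) = $4,235.84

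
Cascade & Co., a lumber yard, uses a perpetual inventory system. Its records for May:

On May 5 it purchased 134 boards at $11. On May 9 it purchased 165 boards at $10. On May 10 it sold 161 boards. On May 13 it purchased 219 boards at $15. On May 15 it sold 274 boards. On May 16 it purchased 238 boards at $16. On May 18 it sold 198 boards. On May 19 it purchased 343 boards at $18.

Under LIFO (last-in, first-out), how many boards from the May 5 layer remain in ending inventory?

83

May 10, 161 sold [LIFO — newest first]: 161 @ $10 = $1,610
May 15, 274 sold [LIFO — newest first]: 219 @ $15 + 4 @ $10 + 51 @ $11 = $3,886
May 18, 198 sold [LIFO — newest first]: 198 @ $16 = $3,168
Total COGS = $1,610 + $3,886 + $3,168 = $8,664
Ending inventory: 83 @ $11 + 40 @ $16 + 343 @ $18 = $7,727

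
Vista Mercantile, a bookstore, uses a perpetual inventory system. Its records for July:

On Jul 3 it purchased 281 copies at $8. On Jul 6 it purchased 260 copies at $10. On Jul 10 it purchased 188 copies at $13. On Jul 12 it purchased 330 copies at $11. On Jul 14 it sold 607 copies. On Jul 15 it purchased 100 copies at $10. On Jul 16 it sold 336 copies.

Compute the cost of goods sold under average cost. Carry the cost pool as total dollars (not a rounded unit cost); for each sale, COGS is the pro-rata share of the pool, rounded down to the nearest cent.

After Jul 3: 281 on hand, pool $2,248.00 (≈ $8.0000 each)
After Jul 6: 541 on hand, pool $4,848.00 (≈ $8.9612 each)
After Jul 10: 729 on hand, pool $7,292.00 (≈ $10.0027 each)
After Jul 12: 1059 on hand, pool $10,922.00 (≈ $10.3135 each)
Jul 14, sell 607: 607/1059 × $10,922.00 → $6,260.29
After Jul 15: 552 on hand, pool $5,661.71 (≈ $10.2567 each)
Jul 16, sell 336: 336/552 × $5,661.71 → $3,446.25
Total COGS = $6,260.29 + $3,446.25 = $9,706.54
Ending inventory (cost pool remaining) = $2,215.46

COGS = $9,706.54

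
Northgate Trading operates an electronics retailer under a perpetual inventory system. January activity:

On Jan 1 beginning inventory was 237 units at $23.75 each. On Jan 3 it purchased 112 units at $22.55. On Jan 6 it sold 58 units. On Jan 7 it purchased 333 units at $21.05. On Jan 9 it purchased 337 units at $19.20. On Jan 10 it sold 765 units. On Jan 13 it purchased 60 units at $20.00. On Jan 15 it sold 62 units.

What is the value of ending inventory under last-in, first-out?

Jan 6, 58 sold [LIFO — newest first]: 58 @ $22.55 = $1,307.90
Jan 10, 765 sold [LIFO — newest first]: 337 @ $19.20 + 333 @ $21.05 + 54 @ $22.55 + 41 @ $23.75 = $15,671.50
Jan 15, 62 sold [LIFO — newest first]: 60 @ $20.00 + 2 @ $23.75 = $1,247.50
Total COGS = $1,307.90 + $15,671.50 + $1,247.50 = $18,226.90
Ending inventory: 194 @ $23.75 = $4,607.50

Ending inventory = $4,607.50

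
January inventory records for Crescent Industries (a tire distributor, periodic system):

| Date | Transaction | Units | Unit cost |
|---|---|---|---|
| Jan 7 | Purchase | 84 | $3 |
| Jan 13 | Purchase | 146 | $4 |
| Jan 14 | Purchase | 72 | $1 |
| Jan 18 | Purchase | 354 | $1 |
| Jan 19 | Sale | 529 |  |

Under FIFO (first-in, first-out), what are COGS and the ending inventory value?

Jan 19, 529 sold [FIFO — oldest first]: 84 @ $3 + 146 @ $4 + 72 @ $1 + 227 @ $1 = $1,135
Ending inventory: 127 @ $1 = $127

COGS = $1,135; ending inventory = $127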